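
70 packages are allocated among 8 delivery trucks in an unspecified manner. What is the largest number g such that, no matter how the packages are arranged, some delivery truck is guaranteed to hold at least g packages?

Pigeonhole: the 8 delivery trucks are the holes and the 70 packages are the pigeons.
If every delivery truck held at most 8 packages, the total would be at most 8 × 8 = 64, which is less than 70.
So some delivery truck holds at least ⌈70/8⌉ = 9 packages.

9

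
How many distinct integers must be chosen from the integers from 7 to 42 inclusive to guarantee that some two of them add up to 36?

26

Group the elements by complementary pair {x, 36−x}: {7,29}, {8,28}, {9,27}, …, giving 11 two-element pairs, the single value 18 (it cannot pair with itself since the integers are distinct), and 13 integers whose partner 36−x falls outside [7,42].
By the pigeonhole principle, treating each of those 25 groups as a pigeonhole, one can pick one integer per group — 25 integers — with no two summing to 36.
The 26th integer lands in an occupied pair, forcing a sum of 36.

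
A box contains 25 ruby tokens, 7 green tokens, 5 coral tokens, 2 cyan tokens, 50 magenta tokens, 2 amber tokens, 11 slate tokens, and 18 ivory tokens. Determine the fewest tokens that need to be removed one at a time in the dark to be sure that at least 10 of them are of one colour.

53

An adversary could hand out at most 9 tokens per colour (4 colours run out sooner): 9 + 7 + 5 + 2 + 9 + 2 + 9 + 9 = 52 tokens and still no colour has 10.
By the pigeonhole principle, one more token lands in a colour already at 9, so 53 draws are enough and 52 are not.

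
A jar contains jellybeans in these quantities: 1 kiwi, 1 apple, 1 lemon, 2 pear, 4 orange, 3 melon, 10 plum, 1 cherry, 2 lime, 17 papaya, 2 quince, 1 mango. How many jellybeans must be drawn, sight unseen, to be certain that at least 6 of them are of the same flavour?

29

By pigeonhole, the 12 flavours are the holes; the jellybeans drawn are the pigeons.
To avoid 6 of any one flavour, the worst case takes at most 5 of each flavour, or every jellybean of a flavour that has fewer than 5.
That gives 1 + 1 + 1 + 2 + 4 + 3 + 5 + 1 + 2 + 5 + 2 + 1 = 28 jellybeans with no flavour reaching 6.
The next jellybean forces some flavour to 6, so 28 + 1 = 29.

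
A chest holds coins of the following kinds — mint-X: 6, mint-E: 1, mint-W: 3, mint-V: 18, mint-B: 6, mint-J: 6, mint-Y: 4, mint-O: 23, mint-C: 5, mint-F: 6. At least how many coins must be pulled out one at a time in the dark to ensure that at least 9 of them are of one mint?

54

Pigeonhole: the 10 mints are the holes; the coins drawn are the pigeons.
To avoid 9 of any one mint, the worst case takes at most 8 of each mint, or every coin of a mint that has fewer than 8.
That gives 6 + 1 + 3 + 8 + 6 + 6 + 4 + 8 + 5 + 6 = 53 coins with no mint reaching 9.
The next coin forces some mint to 9, so 53 + 1 = 54.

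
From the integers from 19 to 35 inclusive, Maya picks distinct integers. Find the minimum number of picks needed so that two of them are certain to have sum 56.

11

A set avoiding the sum 56 can contain at most one of each pair {x, 56−x}, plus the 3 elements whose complement lies outside the range or equal to its own complement.
The integers 19, …, 28 (10 of them) are such a set: any two sum to at least 19+20 = 39 and at most 27+28 = 55 < 56.
By pigeonhole, any 11th integer completes one of the 7 pairs, so 11 choices force a sum of 56.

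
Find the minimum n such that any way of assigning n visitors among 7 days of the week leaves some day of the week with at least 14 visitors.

92

With 91 visitors one could put exactly 13 in each of the 7 days of the week, and no day of the week would reach 14.
Pigeonhole: one more visitor must land in a day of the week that already has 13, giving it 14.
So 7 × 13 + 1 = 92 visitors are required.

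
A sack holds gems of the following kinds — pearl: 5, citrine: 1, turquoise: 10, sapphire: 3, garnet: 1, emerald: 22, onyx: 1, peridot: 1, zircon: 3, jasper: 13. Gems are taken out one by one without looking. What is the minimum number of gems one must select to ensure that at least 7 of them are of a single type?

Put each drawn gem into a box by type. The largest draw with every box below 7 takes min(count, 6) from each type; types with fewer than 6 contribute all they have.
Σ min(cᵢ, 6) = 5 + 1 + 6 + 3 + 1 + 6 + 1 + 1 + 3 + 6 = 33.
Draw number 33 + 1 = 34 must push one box to 7.

34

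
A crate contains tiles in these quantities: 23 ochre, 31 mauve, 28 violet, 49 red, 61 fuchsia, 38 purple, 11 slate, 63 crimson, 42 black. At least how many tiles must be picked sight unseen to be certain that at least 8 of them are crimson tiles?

291

In the worst case for collecting crimson tiles, every non-crimson tile comes out first.
There are 23 + 31 + 28 + 49 + 61 + 38 + 11 + 42 = 283 non-crimson tiles altogether.
After those, each further tile must be crimson, so 283 + 8 = 291 draws guarantee 8 crimson tiles.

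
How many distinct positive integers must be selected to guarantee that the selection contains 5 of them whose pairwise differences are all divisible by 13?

Integers whose pairwise differences are multiples of 13 are exactly those sharing a remainder mod 13. Pigeonhole: the 13 residue classes mod 13 are the pigeonholes.
With 52 integers one could put 4 in each residue class and have no class reach 5.
The 53rd integer pushes some class to 5, so 13·4 + 1 = 53.

53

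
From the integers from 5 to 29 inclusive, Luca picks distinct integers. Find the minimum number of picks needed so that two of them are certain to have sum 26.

18

Group the elements by complementary pair {x, 26−x}: {5,21}, {6,20}, {7,19}, …, giving 8 two-element pairs; the single value 13 (it cannot pair with itself since the integers are distinct); and 8 integers whose partner 26−x falls outside [5,29].
Treating each of those 17 groups as a pigeonhole, one can pick one integer per group — 17 integers — with no two summing to 26.
The 18th integer lands in an occupied pair, forcing a sum of 26.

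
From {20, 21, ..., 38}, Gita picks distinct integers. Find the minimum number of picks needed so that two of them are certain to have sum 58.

11

Group the elements by complementary pair {x, 58−x}: {20,38}, {21,37}, {22,36}, …, giving 9 two-element pairs and the single value 29 (it cannot pair with itself since the integers are distinct).
Treating each of those 10 groups as a pigeonhole, one can pick one integer per group — 10 integers — with no two summing to 58.
The 11th integer lands in an occupied pair, forcing a sum of 58.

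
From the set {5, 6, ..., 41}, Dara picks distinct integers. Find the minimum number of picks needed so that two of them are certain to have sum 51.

A set avoiding the sum 51 can contain at most one of each pair {x, 51−x}, plus the 5 elements whose complement lies outside the range.
The integers 5, …, 25 (21 of them) are such a set: any two sum to at least 5+6 = 11 and at most 24+25 = 49 < 51.
By pigeonhole, any 22nd integer completes one of the 16 pairs, so 22 choices force a sum of 51.

22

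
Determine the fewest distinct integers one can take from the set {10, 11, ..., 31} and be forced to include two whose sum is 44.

14

Group the elements by complementary pair {x, 44−x}: {13,31}, {14,30}, {15,29}, …, giving 9 two-element pairs; the single value 22 (it cannot pair with itself since the integers are distinct); and 3 integers whose partner 44−x falls outside [10,31].
Treating each of those 13 groups as a pigeonhole, one can pick one integer per group — 13 integers — with no two summing to 44.
The 14th integer lands in an occupied pair, forcing a sum of 44.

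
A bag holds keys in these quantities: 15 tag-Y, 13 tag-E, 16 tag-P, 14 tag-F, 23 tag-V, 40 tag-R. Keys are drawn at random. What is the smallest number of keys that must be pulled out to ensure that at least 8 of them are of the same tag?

43

By the pigeonhole principle, put each drawn key into a box by tag. The largest draw with every box below 8 takes min(count, 7) from each tag.
Σ min(cᵢ, 7) = 7 + 7 + 7 + 7 + 7 + 7 = 42.
Draw number 42 + 1 = 43 must push one box to 8.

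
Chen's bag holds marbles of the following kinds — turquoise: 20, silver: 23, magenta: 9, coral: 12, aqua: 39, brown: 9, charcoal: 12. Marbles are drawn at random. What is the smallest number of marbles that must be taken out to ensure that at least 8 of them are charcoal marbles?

In the worst case for collecting charcoal marbles, every non-charcoal marble comes out first.
There are 20 + 23 + 9 + 12 + 39 + 9 = 112 non-charcoal marbles altogether.
After those, each further marble must be charcoal, so 112 + 8 = 120 draws guarantee 8 charcoal marbles.

120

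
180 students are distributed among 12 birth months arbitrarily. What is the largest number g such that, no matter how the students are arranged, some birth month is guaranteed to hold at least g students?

15

The 12 birth months are the holes and the 180 students are the pigeons.
If every birth month held at most 14 students, the total would be at most 12 × 14 = 168, which is less than 180.
So some birth month holds at least ⌈180/12⌉ = 15 students.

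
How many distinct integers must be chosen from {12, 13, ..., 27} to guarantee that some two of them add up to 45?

A set avoiding the sum 45 can contain at most one of each pair {x, 45−x}, plus the 6 elements whose complement lies outside the range.
The integers 12, …, 22 (11 of them) are such a set: any two sum to at least 12+13 = 25 and at most 21+22 = 43 < 45.
By pigeonhole, any 12th integer completes one of the 5 pairs, so 12 choices force a sum of 45.

12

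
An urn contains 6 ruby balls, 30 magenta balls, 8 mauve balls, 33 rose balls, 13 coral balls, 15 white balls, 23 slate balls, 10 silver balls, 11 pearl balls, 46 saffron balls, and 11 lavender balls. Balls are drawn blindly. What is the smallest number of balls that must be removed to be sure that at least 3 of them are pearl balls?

198

In the worst case for collecting pearl balls, every non-pearl ball comes out first.
There are 6 + 30 + 8 + 33 + 13 + 15 + 23 + 10 + 46 + 11 = 195 non-pearl balls altogether.
After those, each further ball must be pearl, so 195 + 3 = 198 draws guarantee 3 pearl balls.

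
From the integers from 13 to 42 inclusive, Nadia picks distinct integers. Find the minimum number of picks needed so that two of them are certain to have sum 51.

18

A set avoiding the sum 51 can contain at most one of each pair {x, 51−x}, plus the 4 elements whose complement lies outside the range.
The integers 26, …, 42 (17 of them) are such a set: any two sum to at least 26+27 = 53 > 51.
Pigeonhole: any 18th integer completes one of the 13 pairs, so 18 choices force a sum of 51.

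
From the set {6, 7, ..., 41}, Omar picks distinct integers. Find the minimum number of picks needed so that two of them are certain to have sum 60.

Two chosen integers sum to 60 exactly when both halves of some pair {x, 60−x} with 19 ≤ x ≤ 60−x ≤ 41 are chosen — 11 such pairs.
The remaining 14 elements (those with no distinct partner in range) can never complete a 60-sum, so the worst case takes all of them and one from each pair: 14 + 11 = 25.
By pigeonhole, the 26th integer has to be the second member of some pair, so 25 + 1 = 26.

26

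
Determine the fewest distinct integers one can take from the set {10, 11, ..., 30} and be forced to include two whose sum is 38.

13

Group the elements by complementary pair {x, 38−x}: {10,28}, {11,27}, {12,26}, …, giving 9 two-element pairs, the single value 19 (it cannot pair with itself since the integers are distinct), and 2 integers whose partner 38−x falls outside [10,30].
By the pigeonhole principle, treating each of those 12 groups as a pigeonhole, one can pick one integer per group — 12 integers — with no two summing to 38.
The 13th integer lands in an occupied pair, forcing a sum of 38.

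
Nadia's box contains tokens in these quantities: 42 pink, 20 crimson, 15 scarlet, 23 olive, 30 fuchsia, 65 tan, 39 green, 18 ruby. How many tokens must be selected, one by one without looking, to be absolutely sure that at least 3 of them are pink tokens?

In the worst case for collecting pink tokens, every non-pink token comes out first.
There are 20 + 15 + 23 + 30 + 65 + 39 + 18 = 210 non-pink tokens altogether.
After those, each further token must be pink, so 210 + 3 = 213 draws guarantee 3 pink tokens.

213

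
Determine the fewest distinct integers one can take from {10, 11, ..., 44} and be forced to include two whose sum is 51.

20

Group the elements by complementary pair {x, 51−x}: {10,41}, {11,40}, {12,39}, …, giving 16 two-element pairs and 3 integers whose partner 51−x falls outside [10,44].
Pigeonhole: treating each of those 19 groups as a pigeonhole, one can pick one integer per group — 19 integers — with no two summing to 51.
The 20th integer lands in an occupied pair, forcing a sum of 51.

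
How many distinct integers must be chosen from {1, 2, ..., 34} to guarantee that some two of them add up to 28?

Two chosen integers sum to 28 exactly when both halves of some pair {x, 28−x} with 1 ≤ x ≤ 28−x ≤ 27 are chosen — 13 such pairs.
The remaining 8 elements (those with no distinct partner in range) can never complete a 28-sum, so the worst case takes all of them and one from each pair: 8 + 13 = 21.
By pigeonhole, the 22nd integer has to be the second member of some pair, so 21 + 1 = 22.

22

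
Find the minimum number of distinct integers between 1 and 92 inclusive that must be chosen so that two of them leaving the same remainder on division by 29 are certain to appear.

30

The 29 residue classes mod 29 are the pigeonholes.
With 29 integers one could put 1 in each residue class and have no class reach 2.
The 30th integer pushes some class to 2, so 29·1 + 1 = 30.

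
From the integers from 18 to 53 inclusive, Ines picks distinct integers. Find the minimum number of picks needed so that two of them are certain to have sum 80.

Group the elements by complementary pair {x, 80−x}: {27,53}, {28,52}, {29,51}, …, giving 13 two-element pairs, the single value 40 (it cannot pair with itself since the integers are distinct), and 9 integers whose partner 80−x falls outside [18,53].
Pigeonhole: treating each of those 23 groups as a pigeonhole, one can pick one integer per group — 23 integers — with no two summing to 80.
The 24th integer lands in an occupied pair, forcing a sum of 80.

24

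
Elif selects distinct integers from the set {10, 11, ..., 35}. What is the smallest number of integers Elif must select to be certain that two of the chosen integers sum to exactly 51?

Two chosen integers sum to 51 exactly when both halves of some pair {x, 51−x} with 16 ≤ x ≤ 51−x ≤ 35 are chosen — 10 such pairs.
The remaining 6 elements (those with no distinct partner in range) can never complete a 51-sum, so the worst case takes all of them and one from each pair: 6 + 10 = 16.
By the pigeonhole principle, the 17th integer has to be the second member of some pair, so 16 + 1 = 17.

17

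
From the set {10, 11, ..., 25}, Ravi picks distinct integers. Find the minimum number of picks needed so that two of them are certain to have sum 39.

A set avoiding the sum 39 can contain at most one of each pair {x, 39−x}, plus the 4 elements whose complement lies outside the range.
The integers 10, …, 19 (10 of them) are such a set: any two sum to at least 10+11 = 21 and at most 18+19 = 37 < 39.
By the pigeonhole principle, any 11th integer completes one of the 6 pairs, so 11 choices force a sum of 39.

11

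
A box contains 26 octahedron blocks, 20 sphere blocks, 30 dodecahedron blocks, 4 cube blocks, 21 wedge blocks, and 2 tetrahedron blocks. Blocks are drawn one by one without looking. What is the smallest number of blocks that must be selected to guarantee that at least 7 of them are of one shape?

An adversary could hand out at most 6 blocks per shape (cube, tetrahedron run out sooner): 6 + 6 + 6 + 4 + 6 + 2 = 30 blocks and still no shape has 7.
One more block lands in a shape already at 6, so 31 draws are enough and 30 are not.

31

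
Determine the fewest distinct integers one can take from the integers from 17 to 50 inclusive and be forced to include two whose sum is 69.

19

Group the elements by complementary pair {x, 69−x}: {19,50}, {20,49}, {21,48}, …, giving 16 two-element pairs and 2 integers whose partner 69−x falls outside [17,50].
Treating each of those 18 groups as a pigeonhole, one can pick one integer per group — 18 integers — with no two summing to 69.
The 19th integer lands in an occupied pair, forcing a sum of 69.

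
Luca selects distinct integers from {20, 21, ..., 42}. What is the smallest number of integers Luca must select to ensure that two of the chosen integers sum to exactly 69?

Group the elements by complementary pair {x, 69−x}: {27,42}, {28,41}, {29,40}, …, giving 8 two-element pairs and 7 integers whose partner 69−x falls outside [20,42].
Treating each of those 15 groups as a pigeonhole, one can pick one integer per group — 15 integers — with no two summing to 69.
The 16th integer lands in an occupied pair, forcing a sum of 69.

16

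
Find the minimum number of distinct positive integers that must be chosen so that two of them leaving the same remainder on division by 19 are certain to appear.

The 19 residue classes mod 19 are the pigeonholes.
With 19 integers one could put 1 in each residue class and have no class reach 2.
The 20th integer pushes some class to 2, so 19·1 + 1 = 20.

20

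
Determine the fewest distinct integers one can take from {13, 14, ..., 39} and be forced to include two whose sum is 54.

Two chosen integers sum to 54 exactly when both halves of some pair {x, 54−x} with 15 ≤ x ≤ 54−x ≤ 39 are chosen — 12 such pairs.
The remaining 3 elements (those with no distinct partner in range) can never complete a 54-sum, so the worst case takes all of them and one from each pair: 3 + 12 = 15.
The 16th integer has to be the second member of some pair, so 15 + 1 = 16.

16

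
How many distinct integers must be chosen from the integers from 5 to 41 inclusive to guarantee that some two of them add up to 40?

23

Two chosen integers sum to 40 exactly when both halves of some pair {x, 40−x} with 5 ≤ x ≤ 40−x ≤ 35 are chosen — 15 such pairs.
The remaining 7 elements (those with no distinct partner in range) can never complete a 40-sum, so the worst case takes all of them and one from each pair: 7 + 15 = 22.
The 23rd integer has to be the second member of some pair, so 22 + 1 = 23.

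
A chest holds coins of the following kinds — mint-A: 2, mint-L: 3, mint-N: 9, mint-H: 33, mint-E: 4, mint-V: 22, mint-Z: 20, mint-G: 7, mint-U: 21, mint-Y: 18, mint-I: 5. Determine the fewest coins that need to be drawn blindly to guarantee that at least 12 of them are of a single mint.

An adversary could hand out at most 11 coins per mint (6 mints run out sooner): 2 + 3 + 9 + 11 + 4 + 11 + 11 + 7 + 11 + 11 + 5 = 85 coins and still no mint has 12.
By the pigeonhole principle, one more coin lands in a mint already at 11, so 86 draws are enough and 85 are not.

86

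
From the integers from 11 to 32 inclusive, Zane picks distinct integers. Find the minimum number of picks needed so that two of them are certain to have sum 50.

16

A set avoiding the sum 50 can contain at most one of each pair {x, 50−x}, plus the 8 elements whose complement lies outside the range or equal to its own complement.
The integers 11, …, 25 (15 of them) are such a set: any two sum to at least 11+12 = 23 and at most 24+25 = 49 < 50.
By the pigeonhole principle, any 16th integer completes one of the 7 pairs, so 16 choices force a sum of 50.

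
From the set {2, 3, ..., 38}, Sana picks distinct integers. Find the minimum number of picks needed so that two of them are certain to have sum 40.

20

A set avoiding the sum 40 can contain at most one of each pair {x, 40−x}, plus the 1 element equal to its own complement.
The integers 20, …, 38 (19 of them) are such a set: any two sum to at least 20+21 = 41 > 40.
Pigeonhole: any 20th integer completes one of the 18 pairs, so 20 choices force a sum of 40.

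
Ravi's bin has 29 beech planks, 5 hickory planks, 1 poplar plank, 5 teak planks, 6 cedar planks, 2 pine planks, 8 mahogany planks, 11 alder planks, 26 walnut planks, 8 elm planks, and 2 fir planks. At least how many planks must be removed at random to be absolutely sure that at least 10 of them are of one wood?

Put each drawn plank into a box by wood. The largest draw with every box below 10 takes min(count, 9) from each wood; woods with fewer than 9 contribute all they have.
Σ min(cᵢ, 9) = 9 + 5 + 1 + 5 + 6 + 2 + 8 + 9 + 9 + 8 + 2 = 64.
Draw number 64 + 1 = 65 must push one box to 10.

65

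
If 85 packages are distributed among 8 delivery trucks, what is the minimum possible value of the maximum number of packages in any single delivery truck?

11

By pigeonhole, the 8 delivery trucks are the holes and the 85 packages are the pigeons.
If every delivery truck held at most 10 packages, the total would be at most 8 × 10 = 80, which is less than 85.
So some delivery truck holds at least ⌈85/8⌉ = 11 packages.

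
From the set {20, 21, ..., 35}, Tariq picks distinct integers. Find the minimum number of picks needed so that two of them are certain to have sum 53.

A set avoiding the sum 53 can contain at most one of each pair {x, 53−x}, plus the 2 elements whose complement lies outside the range.
The integers 27, …, 35 (9 of them) are such a set: any two sum to at least 27+28 = 55 > 53.
By the pigeonhole principle, any 10th integer completes one of the 7 pairs, so 10 choices force a sum of 53.

10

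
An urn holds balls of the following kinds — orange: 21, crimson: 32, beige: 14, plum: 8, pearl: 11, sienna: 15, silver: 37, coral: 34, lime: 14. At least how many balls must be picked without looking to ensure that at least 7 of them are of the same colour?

55

An adversary could hand out at most 6 balls per colour: 6 + 6 + 6 + 6 + 6 + 6 + 6 + 6 + 6 = 54 balls and still no colour has 7.
One more ball lands in a colour already at 6, so 55 draws are enough and 54 are not.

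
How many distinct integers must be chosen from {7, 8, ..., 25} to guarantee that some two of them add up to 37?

A set avoiding the sum 37 can contain at most one of each pair {x, 37−x}, plus the 5 elements whose complement lies outside the range.
The integers 7, …, 18 (12 of them) are such a set: any two sum to at least 7+8 = 15 and at most 17+18 = 35 < 37.
By the pigeonhole principle, any 13th integer completes one of the 7 pairs, so 13 choices force a sum of 37.

13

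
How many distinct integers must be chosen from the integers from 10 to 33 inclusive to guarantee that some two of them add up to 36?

Two chosen integers sum to 36 exactly when both halves of some pair {x, 36−x} with 10 ≤ x ≤ 36−x ≤ 26 are chosen — 8 such pairs.
The remaining 8 elements (those with no distinct partner in range) can never complete a 36-sum, so the worst case takes all of them and one from each pair: 8 + 8 = 16.
Pigeonhole: the 17th integer has to be the second member of some pair, so 16 + 1 = 17.

17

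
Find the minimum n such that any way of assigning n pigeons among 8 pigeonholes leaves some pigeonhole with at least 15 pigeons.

With 112 pigeons one could put exactly 14 in each of the 8 pigeonholes, and no pigeonhole would reach 15.
By pigeonhole, one more pigeon must land in a pigeonhole that already has 14, giving it 15.
So 8 × 14 + 1 = 113 pigeons are required.

113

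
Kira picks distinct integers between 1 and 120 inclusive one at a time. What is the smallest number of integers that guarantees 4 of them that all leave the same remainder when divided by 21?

64

By the pigeonhole principle, the 21 residue classes mod 21 are the pigeonholes.
With 63 integers one could put 3 in each residue class and have no class reach 4.
The 64th integer pushes some class to 4, so 21·3 + 1 = 64.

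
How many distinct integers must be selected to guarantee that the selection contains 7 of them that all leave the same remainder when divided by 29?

175

By the pigeonhole principle, the 29 residue classes mod 29 are the pigeonholes.
With 174 integers one could put 6 in each residue class and have no class reach 7.
The 175th integer pushes some class to 7, so 29·6 + 1 = 175.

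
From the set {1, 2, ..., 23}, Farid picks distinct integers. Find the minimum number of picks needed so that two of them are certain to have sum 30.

A set avoiding the sum 30 can contain at most one of each pair {x, 30−x}, plus the 7 elements whose complement lies outside the range or equal to its own complement.
The integers 1, …, 15 (15 of them) are such a set: any two sum to at least 1+2 = 3 and at most 14+15 = 29 < 30.
By the pigeonhole principle, any 16th integer completes one of the 8 pairs, so 16 choices force a sum of 30.

16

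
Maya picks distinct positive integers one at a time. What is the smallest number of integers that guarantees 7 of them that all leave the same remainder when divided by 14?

85

The 14 residue classes mod 14 are the pigeonholes.
With 84 integers one could put 6 in each residue class and have no class reach 7.
The 85th integer pushes some class to 7, so 14·6 + 1 = 85.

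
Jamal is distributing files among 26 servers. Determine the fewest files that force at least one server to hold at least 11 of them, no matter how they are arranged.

261

With 260 files one could put exactly 10 in each of the 26 servers, and no server would reach 11.
One more file must land in a server that already has 10, giving it 11.
So 26 × 10 + 1 = 261 files are required.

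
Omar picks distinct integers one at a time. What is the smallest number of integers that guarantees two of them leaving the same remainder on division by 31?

32

The 31 residue classes mod 31 are the pigeonholes.
With 31 integers one could put 1 in each residue class and have no class reach 2.
The 32nd integer pushes some class to 2, so 31·1 + 1 = 32.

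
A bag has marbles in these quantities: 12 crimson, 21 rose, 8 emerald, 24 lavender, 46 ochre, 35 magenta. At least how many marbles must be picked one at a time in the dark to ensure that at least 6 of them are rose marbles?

131

In the worst case for collecting rose marbles, every non-rose marble comes out first.
There are 12 + 8 + 24 + 46 + 35 = 125 non-rose marbles altogether.
After those, each further marble must be rose, so 125 + 6 = 131 draws guarantee 6 rose marbles.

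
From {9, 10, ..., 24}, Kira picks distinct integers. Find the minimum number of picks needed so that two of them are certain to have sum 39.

12

A set avoiding the sum 39 can contain at most one of each pair {x, 39−x}, plus the 6 elements whose complement lies outside the range.
The integers 9, …, 19 (11 of them) are such a set: any two sum to at least 9+10 = 19 and at most 18+19 = 37 < 39.
Any 12th integer completes one of the 5 pairs, so 12 choices force a sum of 39.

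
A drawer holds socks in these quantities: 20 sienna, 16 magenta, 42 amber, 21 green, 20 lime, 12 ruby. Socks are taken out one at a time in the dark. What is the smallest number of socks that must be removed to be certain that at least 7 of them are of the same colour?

37

By the pigeonhole principle, put each drawn sock into a box by colour. The largest draw with every box below 7 takes min(count, 6) from each colour.
Σ min(cᵢ, 6) = 6 + 6 + 6 + 6 + 6 + 6 = 36.
Draw number 36 + 1 = 37 must push one box to 7.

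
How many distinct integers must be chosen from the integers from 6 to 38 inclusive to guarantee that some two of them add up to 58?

Two chosen integers sum to 58 exactly when both halves of some pair {x, 58−x} with 20 ≤ x ≤ 58−x ≤ 38 are chosen — 9 such pairs.
The remaining 15 elements (those with no distinct partner in range) can never complete a 58-sum, so the worst case takes all of them and one from each pair: 15 + 9 = 24.
Pigeonhole: the 25th integer has to be the second member of some pair, so 24 + 1 = 25.

25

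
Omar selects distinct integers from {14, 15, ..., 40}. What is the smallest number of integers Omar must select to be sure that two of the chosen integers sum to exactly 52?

Group the elements by complementary pair {x, 52−x}: {14,38}, {15,37}, {16,36}, …, giving 12 two-element pairs, the single value 26 (it cannot pair with itself since the integers are distinct), and 2 integers whose partner 52−x falls outside [14,40].
By pigeonhole, treating each of those 15 groups as a pigeonhole, one can pick one integer per group — 15 integers — with no two summing to 52.
The 16th integer lands in an occupied pair, forcing a sum of 52.

16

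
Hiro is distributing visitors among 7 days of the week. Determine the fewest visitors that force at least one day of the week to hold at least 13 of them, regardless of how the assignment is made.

With 84 visitors one could put exactly 12 in each of the 7 days of the week, and no day of the week would reach 13.
One more visitor must land in a day of the week that already has 12, giving it 13.
So 7 × 12 + 1 = 85 visitors are required.

85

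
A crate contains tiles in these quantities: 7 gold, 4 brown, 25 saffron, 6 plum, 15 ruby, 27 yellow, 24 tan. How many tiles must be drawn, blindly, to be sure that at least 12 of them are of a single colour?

62

By pigeonhole, put each drawn tile into a box by colour. The largest draw with every box below 12 takes min(count, 11) from each colour; colours with fewer than 11 contribute all they have.
Σ min(cᵢ, 11) = 7 + 4 + 11 + 6 + 11 + 11 + 11 = 61.
Draw number 61 + 1 = 62 must push one box to 12.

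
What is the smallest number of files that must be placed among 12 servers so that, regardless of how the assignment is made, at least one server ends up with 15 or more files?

With 168 files one could put exactly 14 in each of the 12 servers, and no server would reach 15.
By pigeonhole, one more file must land in a server that already has 14, giving it 15.
So 12 × 14 + 1 = 169 files are required.

169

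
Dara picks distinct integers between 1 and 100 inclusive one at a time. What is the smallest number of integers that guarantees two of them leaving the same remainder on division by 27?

By pigeonhole, the 27 residue classes mod 27 are the pigeonholes.
With 27 integers one could put 1 in each residue class and have no class reach 2.
The 28th integer pushes some class to 2, so 27·1 + 1 = 28.

28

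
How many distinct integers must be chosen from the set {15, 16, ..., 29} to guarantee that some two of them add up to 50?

Two chosen integers sum to 50 exactly when both halves of some pair {x, 50−x} with 21 ≤ x ≤ 50−x ≤ 29 are chosen — 4 such pairs.
The remaining 7 elements (those with no distinct partner in range) can never complete a 50-sum, so the worst case takes all of them and one from each pair: 7 + 4 = 11.
By pigeonhole, the 12th integer has to be the second member of some pair, so 11 + 1 = 12.

12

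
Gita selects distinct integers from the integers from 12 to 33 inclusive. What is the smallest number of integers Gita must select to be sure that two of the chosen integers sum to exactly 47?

13

A set avoiding the sum 47 can contain at most one of each pair {x, 47−x}, plus the 2 elements whose complement lies outside the range.
The integers 12, …, 23 (12 of them) are such a set: any two sum to at least 12+13 = 25 and at most 22+23 = 45 < 47.
Any 13th integer completes one of the 10 pairs, so 13 choices force a sum of 47.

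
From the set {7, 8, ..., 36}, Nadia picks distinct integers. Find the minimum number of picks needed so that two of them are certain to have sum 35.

20

A set avoiding the sum 35 can contain at most one of each pair {x, 35−x}, plus the 8 elements whose complement lies outside the range.
The integers 18, …, 36 (19 of them) are such a set: any two sum to at least 18+19 = 37 > 35.
Pigeonhole: any 20th integer completes one of the 11 pairs, so 20 choices force a sum of 35.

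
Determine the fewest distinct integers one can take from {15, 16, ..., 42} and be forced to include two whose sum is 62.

Two chosen integers sum to 62 exactly when both halves of some pair {x, 62−x} with 20 ≤ x ≤ 62−x ≤ 42 are chosen — 11 such pairs.
The remaining 6 elements (those with no distinct partner in range) can never complete a 62-sum, so the worst case takes all of them and one from each pair: 6 + 11 = 17.
The 18th integer has to be the second member of some pair, so 17 + 1 = 18.

18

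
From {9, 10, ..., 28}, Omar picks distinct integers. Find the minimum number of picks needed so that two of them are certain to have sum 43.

A set avoiding the sum 43 can contain at most one of each pair {x, 43−x}, plus the 6 elements whose complement lies outside the range.
The integers 9, …, 21 (13 of them) are such a set: any two sum to at least 9+10 = 19 and at most 20+21 = 41 < 43.
Any 14th integer completes one of the 7 pairs, so 14 choices force a sum of 43.

14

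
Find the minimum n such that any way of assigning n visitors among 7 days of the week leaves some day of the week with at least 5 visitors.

With 28 visitors one could put exactly 4 in each of the 7 days of the week, and no day of the week would reach 5.
Pigeonhole: one more visitor must land in a day of the week that already has 4, giving it 5.
So 7 × 4 + 1 = 29 visitors are required.

29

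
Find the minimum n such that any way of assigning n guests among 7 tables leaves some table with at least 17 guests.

113

With 112 guests one could put exactly 16 in each of the 7 tables, and no table would reach 17.
Pigeonhole: one more guest must land in a table that already has 16, giving it 17.
So 7 × 16 + 1 = 113 guests are required.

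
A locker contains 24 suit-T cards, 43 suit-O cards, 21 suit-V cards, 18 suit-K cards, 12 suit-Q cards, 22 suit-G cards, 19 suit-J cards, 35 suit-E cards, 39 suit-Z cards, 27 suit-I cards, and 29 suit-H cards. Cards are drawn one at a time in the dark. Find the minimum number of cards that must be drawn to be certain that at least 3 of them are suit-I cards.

265

In the worst case for collecting suit-I cards, every non-suit-I card comes out first.
There are 24 + 43 + 21 + 18 + 12 + 22 + 19 + 35 + 39 + 29 = 262 non-suit-I cards altogether.
After those, each further card must be suit-I, so 262 + 3 = 265 draws guarantee 3 suit-I cards.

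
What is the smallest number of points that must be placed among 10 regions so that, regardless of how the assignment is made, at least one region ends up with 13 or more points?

121

With 120 points one could put exactly 12 in each of the 10 regions, and no region would reach 13.
By the pigeonhole principle, one more point must land in a region that already has 12, giving it 13.
So 10 × 12 + 1 = 121 points are required.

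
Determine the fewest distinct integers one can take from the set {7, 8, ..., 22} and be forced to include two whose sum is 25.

A set avoiding the sum 25 can contain at most one of each pair {x, 25−x}, plus the 4 elements whose complement lies outside the range.
The integers 13, …, 22 (10 of them) are such a set: any two sum to at least 13+14 = 27 > 25.
Any 11th integer completes one of the 6 pairs, so 11 choices force a sum of 25.

11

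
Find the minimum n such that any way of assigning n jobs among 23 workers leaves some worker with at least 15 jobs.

With 322 jobs one could put exactly 14 in each of the 23 workers, and no worker would reach 15.
By pigeonhole, one more job must land in a worker that already has 14, giving it 15.
So 23 × 14 + 1 = 323 jobs are required.

323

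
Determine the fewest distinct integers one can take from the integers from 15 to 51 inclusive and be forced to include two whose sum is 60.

A set avoiding the sum 60 can contain at most one of each pair {x, 60−x}, plus the 7 elements whose complement lies outside the range or equal to its own complement.
The integers 30, …, 51 (22 of them) are such a set: any two sum to at least 30+31 = 61 > 60.
Pigeonhole: any 23rd integer completes one of the 15 pairs, so 23 choices force a sum of 60.

23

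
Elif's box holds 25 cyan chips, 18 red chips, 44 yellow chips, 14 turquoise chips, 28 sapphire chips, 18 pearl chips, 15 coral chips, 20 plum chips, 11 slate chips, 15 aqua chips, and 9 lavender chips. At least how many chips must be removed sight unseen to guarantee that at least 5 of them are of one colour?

45

An adversary could hand out at most 4 chips per colour: 4 + 4 + 4 + 4 + 4 + 4 + 4 + 4 + 4 + 4 + 4 = 44 chips and still no colour has 5.
By pigeonhole, one more chip lands in a colour already at 4, so 45 draws are enough and 44 are not.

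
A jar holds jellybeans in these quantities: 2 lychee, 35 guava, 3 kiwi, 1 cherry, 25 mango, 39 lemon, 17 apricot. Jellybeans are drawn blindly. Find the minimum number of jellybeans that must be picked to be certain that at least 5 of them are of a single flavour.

23

The 7 flavours are the holes; the jellybeans drawn are the pigeons.
To avoid 5 of any one flavour, the worst case takes at most 4 of each flavour, or every jellybean of a flavour that has fewer than 4.
That gives 2 + 4 + 3 + 1 + 4 + 4 + 4 = 22 jellybeans with no flavour reaching 5.
The next jellybean forces some flavour to 5, so 22 + 1 = 23.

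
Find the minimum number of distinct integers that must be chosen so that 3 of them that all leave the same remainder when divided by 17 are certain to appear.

35

By the pigeonhole principle, the 17 residue classes mod 17 are the pigeonholes.
With 34 integers one could put 2 in each residue class and have no class reach 3.
The 35th integer pushes some class to 3, so 17·2 + 1 = 35.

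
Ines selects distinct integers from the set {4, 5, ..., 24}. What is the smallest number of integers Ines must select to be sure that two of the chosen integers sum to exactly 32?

Two chosen integers sum to 32 exactly when both halves of some pair {x, 32−x} with 8 ≤ x ≤ 32−x ≤ 24 are chosen — 8 such pairs.
The remaining 5 elements (those with no distinct partner in range) can never complete a 32-sum, so the worst case takes all of them and one from each pair: 5 + 8 = 13.
Pigeonhole: the 14th integer has to be the second member of some pair, so 13 + 1 = 14.

14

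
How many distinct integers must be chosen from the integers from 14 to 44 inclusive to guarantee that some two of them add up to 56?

Group the elements by complementary pair {x, 56−x}: {14,42}, {15,41}, {16,40}, …, giving 14 two-element pairs, the single value 28 (it cannot pair with itself since the integers are distinct), and 2 integers whose partner 56−x falls outside [14,44].
Treating each of those 17 groups as a pigeonhole, one can pick one integer per group — 17 integers — with no two summing to 56.
The 18th integer lands in an occupied pair, forcing a sum of 56.

18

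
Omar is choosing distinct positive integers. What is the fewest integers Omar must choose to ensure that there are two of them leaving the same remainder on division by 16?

The 16 residue classes mod 16 are the pigeonholes.
With 16 integers one could put 1 in each residue class and have no class reach 2.
The 17th integer pushes some class to 2, so 16·1 + 1 = 17.

17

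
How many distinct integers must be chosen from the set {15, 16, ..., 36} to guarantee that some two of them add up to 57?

Group the elements by complementary pair {x, 57−x}: {21,36}, {22,35}, {23,34}, …, giving 8 two-element pairs and 6 integers whose partner 57−x falls outside [15,36].
Treating each of those 14 groups as a pigeonhole, one can pick one integer per group — 14 integers — with no two summing to 57.
The 15th integer lands in an occupied pair, forcing a sum of 57.

15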